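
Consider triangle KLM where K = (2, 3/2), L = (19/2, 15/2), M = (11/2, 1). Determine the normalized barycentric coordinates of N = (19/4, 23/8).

(1/2, 1/4, 1/4)

Signed area of the reference triangle: [KLM] = ½·(2·(15/2−1) + (19/2)·(1−(3/2)) + (11/2)·(3/2−(15/2))) = ½·(13 − 19/4 − 33) = -99/8.
[NLM] = ½·((19/4)·(15/2−1) + (19/2)·(1−(23/8)) + (11/2)·(23/8−(15/2))) = ½·(247/8 − 285/16 − 407/16) = -99/16, so the K-coordinate is (-99/16)/(-99/8) = 1/2.
[KNM] = ½·(2·(23/8−1) + (19/4)·(1−(3/2)) + (11/2)·(3/2−(23/8))) = ½·(15/4 − 19/8 − 121/16) = -99/32, so the L-coordinate is 1/4.
[KLN] = ½·(2·(15/2−(23/8)) + (19/2)·(23/8−(3/2)) + (19/4)·(3/2−(15/2))) = ½·(37/4 + 209/16 − 57/2) = -99/32, so the M-coordinate is 1/4.
Check: 1/2 + 1/4 + 1/4 = 1.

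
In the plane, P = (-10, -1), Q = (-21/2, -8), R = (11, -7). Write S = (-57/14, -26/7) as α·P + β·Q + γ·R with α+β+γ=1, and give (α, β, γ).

(4/7, 1/7, 2/7)

Signed area of the reference triangle: [PQR] = ½·((-10)·(-8−(-7)) + (-21/2)·(-7−(-1)) + 11·(-1−(-8))) = ½·(10 + 63 + 77) = 75.
[SQR] = ½·((-57/14)·(-8−(-7)) + (-21/2)·(-7−(-26/7)) + 11·(-26/7−(-8))) = ½·(57/14 + 69/2 + 330/7) = 300/7, so the P-coordinate is (300/7)/75 = 4/7.
[PSR] = ½·((-10)·(-26/7−(-7)) + (-57/14)·(-7−(-1)) + 11·(-1−(-26/7))) = ½·(-230/7 + 171/7 + 209/7) = 75/7, so the Q-coordinate is 1/7.
[PQS] = ½·((-10)·(-8−(-26/7)) + (-21/2)·(-26/7−(-1)) + (-57/14)·(-1−(-8))) = ½·(300/7 + 57/2 − 57/2) = 150/7, so the R-coordinate is 2/7.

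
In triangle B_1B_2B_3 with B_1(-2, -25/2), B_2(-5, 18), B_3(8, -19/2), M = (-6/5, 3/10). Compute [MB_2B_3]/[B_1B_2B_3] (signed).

2/5

[B_1B_2B_3] = ½·((-2)·(18−(-19/2)) + (-5)·(-19/2−(-25/2)) + 8·(-25/2−18)) = ½·(-55 − 15 − 244) = -157.
[MB_2B_3] = ½·((-6/5)·(18−(-19/2)) + (-5)·(-19/2−(3/10)) + 8·(3/10−18)) = ½·(-33 + 49 − 708/5) = -314/5, so the ratio is (-314/5)/(-157) = 2/5.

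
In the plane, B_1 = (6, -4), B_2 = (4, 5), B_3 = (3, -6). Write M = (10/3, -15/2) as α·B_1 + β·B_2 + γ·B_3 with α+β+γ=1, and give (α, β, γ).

Signed area of the reference triangle: [B_1B_2B_3] = ½·(6·(5−(-6)) + 4·(-6−(-4)) + 3·(-4−5)) = ½·(66 − 8 − 27) = 31/2.
[MB_2B_3] = ½·((10/3)·(5−(-6)) + 4·(-6−(-15/2)) + 3·(-15/2−5)) = ½·(110/3 + 6 − 75/2) = 31/12, so the B_1-coordinate is (31/12)/(31/2) = 1/6.
[B_1MB_3] = ½·(6·(-15/2−(-6)) + (10/3)·(-6−(-4)) + 3·(-4−(-15/2))) = ½·(-9 − 20/3 + 21/2) = -31/12, so the B_2-coordinate is -1/6.
[B_1B_2M] = ½·(6·(5−(-15/2)) + 4·(-15/2−(-4)) + (10/3)·(-4−5)) = ½·(75 − 14 − 30) = 31/2, so the B_3-coordinate is 1.
Check: 1/6 − 1/6 + 1 = 1.

(1/6, -1/6, 1)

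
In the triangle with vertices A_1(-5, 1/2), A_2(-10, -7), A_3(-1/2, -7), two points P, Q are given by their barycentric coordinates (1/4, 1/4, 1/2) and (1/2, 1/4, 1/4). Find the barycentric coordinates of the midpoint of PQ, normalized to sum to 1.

(3/8, 1/4, 3/8)

Since both coordinate triples sum to 1, the midpoint's barycentrics are the componentwise average.
(1/4+1/2)/2 = 3/8; similarly 1/4 and 3/8.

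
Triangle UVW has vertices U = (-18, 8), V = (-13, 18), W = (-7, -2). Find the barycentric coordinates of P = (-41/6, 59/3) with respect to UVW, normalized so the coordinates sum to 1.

Signed area of the reference triangle: [UVW] = ½·((-18)·(18−(-2)) + (-13)·(-2−8) + (-7)·(8−18)) = ½·(-360 + 130 + 70) = -80.
[PVW] = ½·((-41/6)·(18−(-2)) + (-13)·(-2−(59/3)) + (-7)·(59/3−18)) = ½·(-410/3 + 845/3 − 35/3) = 200/3, so the U-coordinate is (200/3)/(-80) = -5/6.
[UPW] = ½·((-18)·(59/3−(-2)) + (-41/6)·(-2−8) + (-7)·(8−(59/3))) = ½·(-390 + 205/3 + 245/3) = -120, so the V-coordinate is 3/2.
[UVP] = ½·((-18)·(18−(59/3)) + (-13)·(59/3−8) + (-41/6)·(8−18)) = ½·(30 − 455/3 + 205/3) = -80/3, so the W-coordinate is 1/3.

(-5/6, 3/2, 1/3)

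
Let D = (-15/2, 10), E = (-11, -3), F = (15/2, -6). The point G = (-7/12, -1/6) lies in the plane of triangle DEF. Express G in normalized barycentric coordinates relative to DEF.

Signed area of the reference triangle: [DEF] = ½·((-15/2)·(-3−(-6)) + (-11)·(-6−10) + (15/2)·(10−(-3))) = ½·(-45/2 + 176 + 195/2) = 251/2.
[GEF] = ½·((-7/12)·(-3−(-6)) + (-11)·(-6−(-1/6)) + (15/2)·(-1/6−(-3))) = ½·(-7/4 + 385/6 + 85/4) = 251/6, so the D-coordinate is (251/6)/(251/2) = 1/3.
[DGF] = ½·((-15/2)·(-1/6−(-6)) + (-7/12)·(-6−10) + (15/2)·(10−(-1/6))) = ½·(-175/4 + 28/3 + 305/4) = 251/12, so the E-coordinate is 1/6.
[DEG] = ½·((-15/2)·(-3−(-1/6)) + (-11)·(-1/6−10) + (-7/12)·(10−(-3))) = ½·(85/4 + 671/6 − 91/12) = 251/4, so the F-coordinate is 1/2.
Check: 1/3 + 1/6 + 1/2 = 1.

(1/3, 1/6, 1/2)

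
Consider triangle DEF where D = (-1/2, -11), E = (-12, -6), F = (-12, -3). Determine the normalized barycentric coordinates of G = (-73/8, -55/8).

Signed area of the reference triangle: [DEF] = ½·((-1/2)·(-6−(-3)) + (-12)·(-3−(-11)) + (-12)·(-11−(-6))) = ½·(3/2 − 96 + 60) = -69/4.
[GEF] = ½·((-73/8)·(-6−(-3)) + (-12)·(-3−(-55/8)) + (-12)·(-55/8−(-6))) = ½·(219/8 − 93/2 + 21/2) = -69/16, so the D-coordinate is (-69/16)/(-69/4) = 1/4.
[DGF] = ½·((-1/2)·(-55/8−(-3)) + (-73/8)·(-3−(-11)) + (-12)·(-11−(-55/8))) = ½·(31/16 − 73 + 99/2) = -345/32, so the E-coordinate is 5/8.
[DEG] = ½·((-1/2)·(-6−(-55/8)) + (-12)·(-55/8−(-11)) + (-73/8)·(-11−(-6))) = ½·(-7/16 − 99/2 + 365/8) = -69/32, so the F-coordinate is 1/8.

(1/4, 5/8, 1/8)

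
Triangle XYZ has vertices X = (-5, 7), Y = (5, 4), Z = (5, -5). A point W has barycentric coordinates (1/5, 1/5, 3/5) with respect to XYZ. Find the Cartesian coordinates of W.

(3, -4/5)

W = (1/5)·X + (1/5)·Y + (3/5)·Z.
x-coordinate: (1/5)·(-5) + (1/5)·5 + (3/5)·5 = 3.
y-coordinate: (1/5)·7 + (1/5)·4 + (3/5)·(-5) = -4/5.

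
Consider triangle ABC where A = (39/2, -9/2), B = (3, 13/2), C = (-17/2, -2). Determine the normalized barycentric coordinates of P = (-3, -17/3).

(1/3, -1/3, 1)

Signed area of the reference triangle: [ABC] = ½·((39/2)·(13/2−(-2)) + 3·(-2−(-9/2)) + (-17/2)·(-9/2−(13/2))) = ½·(663/4 + 15/2 + 187/2) = 1067/8.
[PBC] = ½·((-3)·(13/2−(-2)) + 3·(-2−(-17/3)) + (-17/2)·(-17/3−(13/2))) = ½·(-51/2 + 11 + 1241/12) = 1067/24, so the A-coordinate is (1067/24)/(1067/8) = 1/3.
[APC] = ½·((39/2)·(-17/3−(-2)) + (-3)·(-2−(-9/2)) + (-17/2)·(-9/2−(-17/3))) = ½·(-143/2 − 15/2 − 119/12) = -1067/24, so the B-coordinate is -1/3.
[ABP] = ½·((39/2)·(13/2−(-17/3)) + 3·(-17/3−(-9/2)) + (-3)·(-9/2−(13/2))) = ½·(949/4 − 7/2 + 33) = 1067/8, so the C-coordinate is 1.
Check: 1/3 − 1/3 + 1 = 1.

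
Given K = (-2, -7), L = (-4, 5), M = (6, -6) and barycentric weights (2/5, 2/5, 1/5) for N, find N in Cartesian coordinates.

(-6/5, -2)

N = (2/5)·K + (2/5)·L + (1/5)·M.
x-coordinate: (2/5)·(-2) + (2/5)·(-4) + (1/5)·6 = -6/5.
y-coordinate: (2/5)·(-7) + (2/5)·5 + (1/5)·(-6) = -2.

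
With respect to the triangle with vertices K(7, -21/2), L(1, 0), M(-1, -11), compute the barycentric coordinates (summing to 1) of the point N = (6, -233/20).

Signed area of the reference triangle: [KLM] = ½·(7·(0−(-11)) + 1·(-11−(-21/2)) + (-1)·(-21/2−0)) = ½·(77 − 1/2 + 21/2) = 87/2.
[NLM] = ½·(6·(0−(-11)) + 1·(-11−(-233/20)) + (-1)·(-233/20−0)) = ½·(66 + 13/20 + 233/20) = 783/20, so the K-coordinate is (783/20)/(87/2) = 9/10.
[KNM] = ½·(7·(-233/20−(-11)) + 6·(-11−(-21/2)) + (-1)·(-21/2−(-233/20))) = ½·(-91/20 − 3 − 23/20) = -87/20, so the L-coordinate is -1/10.
[KLN] = ½·(7·(0−(-233/20)) + 1·(-233/20−(-21/2)) + 6·(-21/2−0)) = ½·(1631/20 − 23/20 − 63) = 87/10, so the M-coordinate is 1/5.
Check: 9/10 − 1/10 + 1/5 = 1.

(9/10, -1/10, 1/5)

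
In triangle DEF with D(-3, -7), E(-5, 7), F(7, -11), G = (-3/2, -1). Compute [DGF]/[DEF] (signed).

1/2

[DEF] = ½·((-3)·(7−(-11)) + (-5)·(-11−(-7)) + 7·(-7−7)) = ½·(-54 + 20 − 98) = -66.
[DGF] = ½·((-3)·(-1−(-11)) + (-3/2)·(-11−(-7)) + 7·(-7−(-1))) = ½·(-30 + 6 − 42) = -33, so the ratio is (-33)/(-66) = 1/2.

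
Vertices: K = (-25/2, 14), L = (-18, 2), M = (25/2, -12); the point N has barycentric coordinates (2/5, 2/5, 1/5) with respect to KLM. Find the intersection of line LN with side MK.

Line LN meets MK where the L-coordinate vanishes; zeroing N's L-weight and renormalizing leaves M, K-weights 1/5 : 2/5 → (1/3, 2/3).
So J = (1/3)·M + (2/3)·K = (-25/6, 16/3).

(-25/6, 16/3)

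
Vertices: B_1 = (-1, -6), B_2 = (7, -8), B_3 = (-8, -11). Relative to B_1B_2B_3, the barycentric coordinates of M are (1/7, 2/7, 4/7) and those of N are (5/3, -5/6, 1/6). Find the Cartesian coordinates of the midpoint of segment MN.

Barycentric coordinates of the midpoint are the average: (19/21, -23/84, 31/84).
Converting: (19/21)·B_1 + (-23/84)·B_2 + (31/84)·B_3 = (-485/84, -613/84).

(-485/84, -613/84)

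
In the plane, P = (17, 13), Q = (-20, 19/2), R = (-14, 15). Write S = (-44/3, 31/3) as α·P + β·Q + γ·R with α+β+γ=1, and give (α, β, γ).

(2/15, 4/5, 1/15)

Signed area of the reference triangle: [PQR] = ½·(17·(19/2−15) + (-20)·(15−13) + (-14)·(13−(19/2))) = ½·(-187/2 − 40 − 49) = -365/4.
[SQR] = ½·((-44/3)·(19/2−15) + (-20)·(15−(31/3)) + (-14)·(31/3−(19/2))) = ½·(242/3 − 280/3 − 35/3) = -73/6, so the P-coordinate is (-73/6)/(-365/4) = 2/15.
[PSR] = ½·(17·(31/3−15) + (-44/3)·(15−13) + (-14)·(13−(31/3))) = ½·(-238/3 − 88/3 − 112/3) = -73, so the Q-coordinate is 4/5.
[PQS] = ½·(17·(19/2−(31/3)) + (-20)·(31/3−13) + (-44/3)·(13−(19/2))) = ½·(-85/6 + 160/3 − 154/3) = -73/12, so the R-coordinate is 1/15.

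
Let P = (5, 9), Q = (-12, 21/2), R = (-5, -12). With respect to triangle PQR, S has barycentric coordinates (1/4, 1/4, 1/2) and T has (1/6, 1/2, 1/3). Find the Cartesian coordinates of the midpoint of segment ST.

Barycentric coordinates of the midpoint are the average: (5/24, 3/8, 5/12).
Converting: (5/24)·P + (3/8)·Q + (5/12)·R = (-133/24, 13/16).

(-133/24, 13/16)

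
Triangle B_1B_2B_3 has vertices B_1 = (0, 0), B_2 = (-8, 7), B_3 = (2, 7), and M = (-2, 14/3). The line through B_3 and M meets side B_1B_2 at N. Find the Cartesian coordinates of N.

Barycentric coordinates of M with respect to B_1B_2B_3: (1/3, 1/3, 1/3).
On side B_1B_2 the B_3-coordinate is zero; dropping M's B_3-weight 1/3 and renormalizing the remaining 1/3 : 1/3 gives weights 1/2, 1/2 on B_1, B_2.
N = (1/2)·(0, 0) + (1/2)·(-8, 7) = (-4, 7/2).

(-4, 7/2)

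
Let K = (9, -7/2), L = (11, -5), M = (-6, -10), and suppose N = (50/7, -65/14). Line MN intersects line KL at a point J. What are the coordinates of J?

(28/3, -15/4)

Barycentric coordinates of N with respect to KLM: (5/7, 1/7, 1/7).
On side KL the M-coordinate is zero; dropping N's M-weight 1/7 and renormalizing the remaining 5/7 : 1/7 gives weights 5/6, 1/6 on K, L.
J = (5/6)·(9, -7/2) + (1/6)·(11, -5) = (28/3, -15/4).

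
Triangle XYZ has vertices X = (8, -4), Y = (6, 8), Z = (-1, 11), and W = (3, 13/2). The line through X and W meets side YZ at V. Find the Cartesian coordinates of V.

Barycentric coordinates of W with respect to XYZ: (1/4, 1/4, 1/2).
On side YZ the X-coordinate is zero; dropping W's X-weight 1/4 and renormalizing the remaining 1/4 : 1/2 gives weights 1/3, 2/3 on Y, Z.
V = (1/3)·(6, 8) + (2/3)·(-1, 11) = (4/3, 10).

(4/3, 10)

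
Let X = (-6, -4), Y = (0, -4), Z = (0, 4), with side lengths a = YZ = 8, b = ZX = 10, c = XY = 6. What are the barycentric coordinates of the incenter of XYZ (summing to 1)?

(1/3, 5/12, 1/4)

The incenter has barycentric coordinates proportional to the opposite side lengths: (8 : 10 : 6).
Normalizing by 8+10+6 = 24 gives (1/3, 5/12, 1/4).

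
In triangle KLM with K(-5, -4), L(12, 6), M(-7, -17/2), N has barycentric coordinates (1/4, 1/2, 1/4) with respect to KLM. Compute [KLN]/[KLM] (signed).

1/4

The signed ratio [KLN]/[KLM] equals the barycentric coordinate of N at vertex M, which is 1/4.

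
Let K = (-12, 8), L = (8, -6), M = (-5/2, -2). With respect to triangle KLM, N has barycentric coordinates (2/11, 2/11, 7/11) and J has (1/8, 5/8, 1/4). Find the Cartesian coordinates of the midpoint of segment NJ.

Barycentric coordinates of the midpoint are the average: (27/176, 71/176, 39/88).
Converting: (27/176)·K + (71/176)·L + (39/88)·M = (49/176, -183/88).

(49/176, -183/88)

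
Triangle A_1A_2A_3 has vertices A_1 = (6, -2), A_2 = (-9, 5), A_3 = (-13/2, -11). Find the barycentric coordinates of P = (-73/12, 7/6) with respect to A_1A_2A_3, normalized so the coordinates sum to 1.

(1/6, 2/3, 1/6)

Signed area of the reference triangle: [A_1A_2A_3] = ½·(6·(5−(-11)) + (-9)·(-11−(-2)) + (-13/2)·(-2−5)) = ½·(96 + 81 + 91/2) = 445/4.
[PA_2A_3] = ½·((-73/12)·(5−(-11)) + (-9)·(-11−(7/6)) + (-13/2)·(7/6−5)) = ½·(-292/3 + 219/2 + 299/12) = 445/24, so the A_1-coordinate is (445/24)/(445/4) = 1/6.
[A_1PA_3] = ½·(6·(7/6−(-11)) + (-73/12)·(-11−(-2)) + (-13/2)·(-2−(7/6))) = ½·(73 + 219/4 + 247/12) = 445/6, so the A_2-coordinate is 2/3.
[A_1A_2P] = ½·(6·(5−(7/6)) + (-9)·(7/6−(-2)) + (-73/12)·(-2−5)) = ½·(23 − 57/2 + 511/12) = 445/24, so the A_3-coordinate is 1/6.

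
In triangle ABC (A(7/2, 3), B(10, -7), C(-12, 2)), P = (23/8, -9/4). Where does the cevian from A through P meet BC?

(8/3, -4)

Barycentric coordinates of P with respect to ABC: (1/4, 1/2, 1/4).
On side BC the A-coordinate is zero; dropping P's A-weight 1/4 and renormalizing the remaining 1/2 : 1/4 gives weights 2/3, 1/3 on B, C.
Q = (2/3)·(10, -7) + (1/3)·(-12, 2) = (8/3, -4).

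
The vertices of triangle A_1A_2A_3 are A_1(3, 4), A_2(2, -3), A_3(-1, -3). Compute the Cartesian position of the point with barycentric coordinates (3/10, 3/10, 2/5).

P = (3/10)·A_1 + (3/10)·A_2 + (2/5)·A_3.
x-coordinate: (3/10)·3 + (3/10)·2 + (2/5)·(-1) = 11/10.
y-coordinate: (3/10)·4 + (3/10)·(-3) + (2/5)·(-3) = -9/10.

(11/10, -9/10)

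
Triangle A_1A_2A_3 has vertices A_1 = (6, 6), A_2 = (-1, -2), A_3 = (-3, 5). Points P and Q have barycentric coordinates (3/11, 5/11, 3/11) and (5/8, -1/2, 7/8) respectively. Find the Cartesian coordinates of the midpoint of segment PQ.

(175/176, 987/176)

Barycentric coordinates of the midpoint are the average: (79/176, -1/44, 101/176).
Converting: (79/176)·A_1 + (-1/44)·A_2 + (101/176)·A_3 = (175/176, 987/176).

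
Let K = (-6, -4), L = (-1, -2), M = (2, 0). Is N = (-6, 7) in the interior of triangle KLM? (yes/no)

Barycentric coordinates of N: (37/4, -22, 55/4).
The three coordinates are positive, negative, positive; a point is interior exactly when all three are positive.

no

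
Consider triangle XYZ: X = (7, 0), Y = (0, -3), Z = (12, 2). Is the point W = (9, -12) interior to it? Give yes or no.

Barycentric coordinates of W: (-153, 64, 90).
The three coordinates are negative, positive, positive; a point is interior exactly when all three are positive.

no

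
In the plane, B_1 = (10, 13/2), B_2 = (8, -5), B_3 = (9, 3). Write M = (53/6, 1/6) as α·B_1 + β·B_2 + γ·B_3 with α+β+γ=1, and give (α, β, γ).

(1/3, 1/2, 1/6)

Signed area of the reference triangle: [B_1B_2B_3] = ½·(10·(-5−3) + 8·(3−(13/2)) + 9·(13/2−(-5))) = ½·(-80 − 28 + 207/2) = -9/4.
[MB_2B_3] = ½·((53/6)·(-5−3) + 8·(3−(1/6)) + 9·(1/6−(-5))) = ½·(-212/3 + 68/3 + 93/2) = -3/4, so the B_1-coordinate is (-3/4)/(-9/4) = 1/3.
[B_1MB_3] = ½·(10·(1/6−3) + (53/6)·(3−(13/2)) + 9·(13/2−(1/6))) = ½·(-85/3 − 371/12 + 57) = -9/8, so the B_2-coordinate is 1/2.
[B_1B_2M] = ½·(10·(-5−(1/6)) + 8·(1/6−(13/2)) + (53/6)·(13/2−(-5))) = ½·(-155/3 − 152/3 + 1219/12) = -3/8, so the B_3-coordinate is 1/6.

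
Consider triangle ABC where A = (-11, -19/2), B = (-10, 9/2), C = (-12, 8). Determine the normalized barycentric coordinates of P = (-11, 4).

Signed area of the reference triangle: [ABC] = ½·((-11)·(9/2−8) + (-10)·(8−(-19/2)) + (-12)·(-19/2−(9/2))) = ½·(77/2 − 175 + 168) = 63/4.
[PBC] = ½·((-11)·(9/2−8) + (-10)·(8−4) + (-12)·(4−(9/2))) = ½·(77/2 − 40 + 6) = 9/4, so the A-coordinate is (9/4)/(63/4) = 1/7.
[APC] = ½·((-11)·(4−8) + (-11)·(8−(-19/2)) + (-12)·(-19/2−4)) = ½·(44 − 385/2 + 162) = 27/4, so the B-coordinate is 3/7.
[ABP] = ½·((-11)·(9/2−4) + (-10)·(4−(-19/2)) + (-11)·(-19/2−(9/2))) = ½·(-11/2 − 135 + 154) = 27/4, so the C-coordinate is 3/7.

(1/7, 3/7, 3/7)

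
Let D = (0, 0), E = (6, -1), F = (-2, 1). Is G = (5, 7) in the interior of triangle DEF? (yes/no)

Barycentric coordinates of G: (-31/2, 19/4, 47/4).
The three coordinates are negative, positive, positive; a point is interior exactly when all three are positive.

no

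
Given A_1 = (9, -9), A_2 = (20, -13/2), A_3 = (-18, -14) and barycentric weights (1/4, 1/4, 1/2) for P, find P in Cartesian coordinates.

P = (1/4)·A_1 + (1/4)·A_2 + (1/2)·A_3.
x-coordinate: (1/4)·9 + (1/4)·20 + (1/2)·(-18) = -7/4.
y-coordinate: (1/4)·(-9) + (1/4)·(-13/2) + (1/2)·(-14) = -87/8.

(-7/4, -87/8)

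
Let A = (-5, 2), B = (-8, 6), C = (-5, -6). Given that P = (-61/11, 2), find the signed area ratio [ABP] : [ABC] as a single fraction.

[ABC] = ½·((-5)·(6−(-6)) + (-8)·(-6−2) + (-5)·(2−6)) = ½·(-60 + 64 + 20) = 12.
[ABP] = ½·((-5)·(6−2) + (-8)·(2−2) + (-61/11)·(2−6)) = ½·(-20 + 0 + 244/11) = 12/11, so the ratio is (12/11)/12 = 1/11.

1/11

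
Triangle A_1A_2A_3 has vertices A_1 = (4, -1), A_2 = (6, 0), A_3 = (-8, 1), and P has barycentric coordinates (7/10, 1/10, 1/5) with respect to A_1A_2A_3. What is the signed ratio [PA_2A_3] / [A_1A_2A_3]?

7/10

The signed ratio [PA_2A_3]/[A_1A_2A_3] equals the barycentric coordinate of P at vertex A_1, which is 7/10.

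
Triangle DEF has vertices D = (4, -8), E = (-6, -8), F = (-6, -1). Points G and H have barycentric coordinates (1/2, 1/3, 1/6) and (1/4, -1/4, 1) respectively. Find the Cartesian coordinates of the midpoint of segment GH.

(-9/4, -47/12)

Barycentric coordinates of the midpoint are the average: (3/8, 1/24, 7/12).
Converting: (3/8)·D + (1/24)·E + (7/12)·F = (-9/4, -47/12).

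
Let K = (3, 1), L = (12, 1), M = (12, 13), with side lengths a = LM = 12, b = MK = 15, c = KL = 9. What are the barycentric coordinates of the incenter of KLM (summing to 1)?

(1/3, 5/12, 1/4)

The incenter has barycentric coordinates proportional to the opposite side lengths: (12 : 15 : 9).
Normalizing by 12+15+9 = 36 gives (1/3, 5/12, 1/4).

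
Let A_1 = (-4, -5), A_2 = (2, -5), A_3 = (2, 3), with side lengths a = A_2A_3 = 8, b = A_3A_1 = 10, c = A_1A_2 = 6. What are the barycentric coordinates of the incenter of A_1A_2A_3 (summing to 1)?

(1/3, 5/12, 1/4)

The incenter has barycentric coordinates proportional to the opposite side lengths: (8 : 10 : 6).
Normalizing by 8+10+6 = 24 gives (1/3, 5/12, 1/4).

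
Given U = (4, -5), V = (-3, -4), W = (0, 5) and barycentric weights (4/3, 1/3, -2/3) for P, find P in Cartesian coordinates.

P = (4/3)·U + (1/3)·V + (-2/3)·W.
x-coordinate: (4/3)·4 + (1/3)·(-3) + (-2/3)·0 = 13/3.
y-coordinate: (4/3)·(-5) + (1/3)·(-4) + (-2/3)·5 = -34/3.

(13/3, -34/3)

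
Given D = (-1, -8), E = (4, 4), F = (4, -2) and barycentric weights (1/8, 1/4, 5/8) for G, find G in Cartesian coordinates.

(27/8, -5/4)

G = (1/8)·D + (1/4)·E + (5/8)·F.
x-coordinate: (1/8)·(-1) + (1/4)·4 + (5/8)·4 = 27/8.
y-coordinate: (1/8)·(-8) + (1/4)·4 + (5/8)·(-2) = -5/4.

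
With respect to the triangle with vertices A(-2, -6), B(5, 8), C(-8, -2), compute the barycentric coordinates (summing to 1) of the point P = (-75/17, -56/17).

Signed area of the reference triangle: [ABC] = ½·((-2)·(8−(-2)) + 5·(-2−(-6)) + (-8)·(-6−8)) = ½·(-20 + 20 + 112) = 56.
[PBC] = ½·((-75/17)·(8−(-2)) + 5·(-2−(-56/17)) + (-8)·(-56/17−8)) = ½·(-750/17 + 110/17 + 1536/17) = 448/17, so the A-coordinate is (448/17)/56 = 8/17.
[APC] = ½·((-2)·(-56/17−(-2)) + (-75/17)·(-2−(-6)) + (-8)·(-6−(-56/17))) = ½·(44/17 − 300/17 + 368/17) = 56/17, so the B-coordinate is 1/17.
[ABP] = ½·((-2)·(8−(-56/17)) + 5·(-56/17−(-6)) + (-75/17)·(-6−8)) = ½·(-384/17 + 230/17 + 1050/17) = 448/17, so the C-coordinate is 8/17.

(8/17, 1/17, 8/17)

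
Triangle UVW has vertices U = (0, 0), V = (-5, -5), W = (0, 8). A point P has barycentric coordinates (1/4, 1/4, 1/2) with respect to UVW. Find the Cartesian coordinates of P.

(-5/4, 11/4)

P = (1/4)·U + (1/4)·V + (1/2)·W.
x-coordinate: (1/4)·0 + (1/4)·(-5) + (1/2)·0 = -5/4.
y-coordinate: (1/4)·0 + (1/4)·(-5) + (1/2)·8 = 11/4.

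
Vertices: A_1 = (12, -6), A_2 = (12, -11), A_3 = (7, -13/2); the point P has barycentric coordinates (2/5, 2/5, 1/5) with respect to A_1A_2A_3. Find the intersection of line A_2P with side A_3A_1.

Line A_2P meets A_3A_1 where the A_2-coordinate vanishes; zeroing P's A_2-weight and renormalizing leaves A_3, A_1-weights 1/5 : 2/5 → (1/3, 2/3).
So Q = (1/3)·A_3 + (2/3)·A_1 = (31/3, -37/6).

(31/3, -37/6)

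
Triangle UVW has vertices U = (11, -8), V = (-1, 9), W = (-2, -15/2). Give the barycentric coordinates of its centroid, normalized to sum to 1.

The centroid is the average of the vertices, so each weight is 1/3.

(1/3, 1/3, 1/3)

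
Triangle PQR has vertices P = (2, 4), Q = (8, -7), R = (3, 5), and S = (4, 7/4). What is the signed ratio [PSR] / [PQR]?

[PQR] = ½·(2·(-7−5) + 8·(5−4) + 3·(4−(-7))) = ½·(-24 + 8 + 33) = 17/2.
[PSR] = ½·(2·(7/4−5) + 4·(5−4) + 3·(4−(7/4))) = ½·(-13/2 + 4 + 27/4) = 17/8, so the ratio is (17/8)/(17/2) = 1/4.

1/4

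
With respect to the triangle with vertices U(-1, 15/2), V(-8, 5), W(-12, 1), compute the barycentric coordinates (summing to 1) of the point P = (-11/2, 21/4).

Signed area of the reference triangle: [UVW] = ½·((-1)·(5−1) + (-8)·(1−(15/2)) + (-12)·(15/2−5)) = ½·(-4 + 52 − 30) = 9.
[PVW] = ½·((-11/2)·(5−1) + (-8)·(1−(21/4)) + (-12)·(21/4−5)) = ½·(-22 + 34 − 3) = 9/2, so the U-coordinate is (9/2)/9 = 1/2.
[UPW] = ½·((-1)·(21/4−1) + (-11/2)·(1−(15/2)) + (-12)·(15/2−(21/4))) = ½·(-17/4 + 143/4 − 27) = 9/4, so the V-coordinate is 1/4.
[UVP] = ½·((-1)·(5−(21/4)) + (-8)·(21/4−(15/2)) + (-11/2)·(15/2−5)) = ½·(1/4 + 18 − 55/4) = 9/4, so the W-coordinate is 1/4.
Check: 1/2 + 1/4 + 1/4 = 1.

(1/2, 1/4, 1/4)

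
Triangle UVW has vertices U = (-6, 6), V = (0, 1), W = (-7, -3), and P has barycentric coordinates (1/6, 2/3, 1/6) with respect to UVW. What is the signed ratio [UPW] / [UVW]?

The signed ratio [UPW]/[UVW] equals the barycentric coordinate of P at vertex V, which is 2/3.

2/3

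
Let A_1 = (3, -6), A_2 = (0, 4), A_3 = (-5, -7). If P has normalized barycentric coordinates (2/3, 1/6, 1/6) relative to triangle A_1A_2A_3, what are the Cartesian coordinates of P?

(7/6, -9/2)

P = (2/3)·A_1 + (1/6)·A_2 + (1/6)·A_3.
x-coordinate: (2/3)·3 + (1/6)·0 + (1/6)·(-5) = 7/6.
y-coordinate: (2/3)·(-6) + (1/6)·4 + (1/6)·(-7) = -9/2.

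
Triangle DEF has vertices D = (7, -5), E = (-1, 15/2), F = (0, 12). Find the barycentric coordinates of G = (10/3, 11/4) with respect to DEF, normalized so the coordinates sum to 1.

Signed area of the reference triangle: [DEF] = ½·(7·(15/2−12) + (-1)·(12−(-5)) + 0·(-5−(15/2))) = ½·(-63/2 − 17 + 0) = -97/4.
[GEF] = ½·((10/3)·(15/2−12) + (-1)·(12−(11/4)) + 0·(11/4−(15/2))) = ½·(-15 − 37/4 + 0) = -97/8, so the D-coordinate is (-97/8)/(-97/4) = 1/2.
[DGF] = ½·(7·(11/4−12) + (10/3)·(12−(-5)) + 0·(-5−(11/4))) = ½·(-259/4 + 170/3 + 0) = -97/24, so the E-coordinate is 1/6.
[DEG] = ½·(7·(15/2−(11/4)) + (-1)·(11/4−(-5)) + (10/3)·(-5−(15/2))) = ½·(133/4 − 31/4 − 125/3) = -97/12, so the F-coordinate is 1/3.
Check: 1/2 + 1/6 + 1/3 = 1.

(1/2, 1/6, 1/3)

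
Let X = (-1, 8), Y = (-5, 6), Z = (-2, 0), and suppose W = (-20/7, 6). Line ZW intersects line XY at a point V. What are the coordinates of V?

(-3, 7)

Barycentric coordinates of W with respect to XYZ: (3/7, 3/7, 1/7).
On side XY the Z-coordinate is zero; dropping W's Z-weight 1/7 and renormalizing the remaining 3/7 : 3/7 gives weights 1/2, 1/2 on X, Y.
V = (1/2)·(-1, 8) + (1/2)·(-5, 6) = (-3, 7).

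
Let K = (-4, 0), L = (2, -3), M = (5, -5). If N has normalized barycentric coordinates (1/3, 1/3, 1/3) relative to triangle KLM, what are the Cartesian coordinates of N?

N = (1/3)·K + (1/3)·L + (1/3)·M.
x-coordinate: (1/3)·(-4) + (1/3)·2 + (1/3)·5 = 1.
y-coordinate: (1/3)·0 + (1/3)·(-3) + (1/3)·(-5) = -8/3.

(1, -8/3)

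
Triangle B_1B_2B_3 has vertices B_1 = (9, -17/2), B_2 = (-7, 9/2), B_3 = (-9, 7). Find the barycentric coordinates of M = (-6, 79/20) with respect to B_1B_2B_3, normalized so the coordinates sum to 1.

Signed area of the reference triangle: [B_1B_2B_3] = ½·(9·(9/2−7) + (-7)·(7−(-17/2)) + (-9)·(-17/2−(9/2))) = ½·(-45/2 − 217/2 + 117) = -7.
[MB_2B_3] = ½·((-6)·(9/2−7) + (-7)·(7−(79/20)) + (-9)·(79/20−(9/2))) = ½·(15 − 427/20 + 99/20) = -7/10, so the B_1-coordinate is (-7/10)/(-7) = 1/10.
[B_1MB_3] = ½·(9·(79/20−7) + (-6)·(7−(-17/2)) + (-9)·(-17/2−(79/20))) = ½·(-549/20 − 93 + 2241/20) = -21/5, so the B_2-coordinate is 3/5.
[B_1B_2M] = ½·(9·(9/2−(79/20)) + (-7)·(79/20−(-17/2)) + (-6)·(-17/2−(9/2))) = ½·(99/20 − 1743/20 + 78) = -21/10, so the B_3-coordinate is 3/10.
Check: 1/10 + 3/5 + 3/10 = 1.

(1/10, 3/5, 3/10)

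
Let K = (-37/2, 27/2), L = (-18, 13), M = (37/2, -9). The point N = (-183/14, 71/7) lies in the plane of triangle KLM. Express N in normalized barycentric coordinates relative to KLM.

(4/7, 2/7, 1/7)

Signed area of the reference triangle: [KLM] = ½·((-37/2)·(13−(-9)) + (-18)·(-9−(27/2)) + (37/2)·(27/2−13)) = ½·(-407 + 405 + 37/4) = 29/8.
[NLM] = ½·((-183/14)·(13−(-9)) + (-18)·(-9−(71/7)) + (37/2)·(71/7−13)) = ½·(-2013/7 + 2412/7 − 370/7) = 29/14, so the K-coordinate is (29/14)/(29/8) = 4/7.
[KNM] = ½·((-37/2)·(71/7−(-9)) + (-183/14)·(-9−(27/2)) + (37/2)·(27/2−(71/7))) = ½·(-2479/7 + 8235/28 + 1739/28) = 29/28, so the L-coordinate is 2/7.
[KLN] = ½·((-37/2)·(13−(71/7)) + (-18)·(71/7−(27/2)) + (-183/14)·(27/2−13)) = ½·(-370/7 + 423/7 − 183/28) = 29/56, so the M-coordinate is 1/7.
Check: 4/7 + 2/7 + 1/7 = 1.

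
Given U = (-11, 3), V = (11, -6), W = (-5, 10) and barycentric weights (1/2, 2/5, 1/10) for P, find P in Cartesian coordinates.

P = (1/2)·U + (2/5)·V + (1/10)·W.
x-coordinate: (1/2)·(-11) + (2/5)·11 + (1/10)·(-5) = -8/5.
y-coordinate: (1/2)·3 + (2/5)·(-6) + (1/10)·10 = 1/10.

(-8/5, 1/10)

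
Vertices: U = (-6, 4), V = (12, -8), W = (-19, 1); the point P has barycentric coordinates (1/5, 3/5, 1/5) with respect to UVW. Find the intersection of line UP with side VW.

(17/4, -23/4)

Line UP meets VW where the U-coordinate vanishes; zeroing P's U-weight and renormalizing leaves V, W-weights 3/5 : 1/5 → (3/4, 1/4).
So Q = (3/4)·V + (1/4)·W = (17/4, -23/4).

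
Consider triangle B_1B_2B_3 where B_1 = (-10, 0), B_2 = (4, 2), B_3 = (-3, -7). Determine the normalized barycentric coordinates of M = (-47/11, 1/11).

Signed area of the reference triangle: [B_1B_2B_3] = ½·((-10)·(2−(-7)) + 4·(-7−0) + (-3)·(0−2)) = ½·(-90 − 28 + 6) = -56.
[MB_2B_3] = ½·((-47/11)·(2−(-7)) + 4·(-7−(1/11)) + (-3)·(1/11−2)) = ½·(-423/11 − 312/11 + 63/11) = -336/11, so the B_1-coordinate is (-336/11)/(-56) = 6/11.
[B_1MB_3] = ½·((-10)·(1/11−(-7)) + (-47/11)·(-7−0) + (-3)·(0−(1/11))) = ½·(-780/11 + 329/11 + 3/11) = -224/11, so the B_2-coordinate is 4/11.
[B_1B_2M] = ½·((-10)·(2−(1/11)) + 4·(1/11−0) + (-47/11)·(0−2)) = ½·(-210/11 + 4/11 + 94/11) = -56/11, so the B_3-coordinate is 1/11.

(6/11, 4/11, 1/11)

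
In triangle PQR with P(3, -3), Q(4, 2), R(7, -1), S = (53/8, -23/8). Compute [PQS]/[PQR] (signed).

1

[PQR] = ½·(3·(2−(-1)) + 4·(-1−(-3)) + 7·(-3−2)) = ½·(9 + 8 − 35) = -9.
[PQS] = ½·(3·(2−(-23/8)) + 4·(-23/8−(-3)) + (53/8)·(-3−2)) = ½·(117/8 + 1/2 − 265/8) = -9, so the ratio is (-9)/(-9) = 1.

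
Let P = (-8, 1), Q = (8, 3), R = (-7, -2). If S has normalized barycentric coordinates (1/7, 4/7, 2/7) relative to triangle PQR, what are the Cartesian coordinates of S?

S = (1/7)·P + (4/7)·Q + (2/7)·R.
x-coordinate: (1/7)·(-8) + (4/7)·8 + (2/7)·(-7) = 10/7.
y-coordinate: (1/7)·1 + (4/7)·3 + (2/7)·(-2) = 9/7.

(10/7, 9/7)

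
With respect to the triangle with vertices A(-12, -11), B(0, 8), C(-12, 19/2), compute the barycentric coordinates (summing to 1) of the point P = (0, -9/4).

(1/2, 1, -1/2)

Signed area of the reference triangle: [ABC] = ½·((-12)·(8−(19/2)) + 0·(19/2−(-11)) + (-12)·(-11−8)) = ½·(18 + 0 + 228) = 123.
[PBC] = ½·(0·(8−(19/2)) + 0·(19/2−(-9/4)) + (-12)·(-9/4−8)) = ½·(0 + 0 + 123) = 123/2, so the A-coordinate is (123/2)/123 = 1/2.
[APC] = ½·((-12)·(-9/4−(19/2)) + 0·(19/2−(-11)) + (-12)·(-11−(-9/4))) = ½·(141 + 0 + 105) = 123, so the B-coordinate is 1.
[ABP] = ½·((-12)·(8−(-9/4)) + 0·(-9/4−(-11)) + 0·(-11−8)) = ½·(-123 + 0 + 0) = -123/2, so the C-coordinate is -1/2.
Check: 1/2 + 1 − 1/2 = 1.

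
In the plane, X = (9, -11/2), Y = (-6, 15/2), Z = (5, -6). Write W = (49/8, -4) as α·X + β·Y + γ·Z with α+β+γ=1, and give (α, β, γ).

(5/8, 1/8, 1/4)

Signed area of the reference triangle: [XYZ] = ½·(9·(15/2−(-6)) + (-6)·(-6−(-11/2)) + 5·(-11/2−(15/2))) = ½·(243/2 + 3 − 65) = 119/4.
[WYZ] = ½·((49/8)·(15/2−(-6)) + (-6)·(-6−(-4)) + 5·(-4−(15/2))) = ½·(1323/16 + 12 − 115/2) = 595/32, so the X-coordinate is (595/32)/(119/4) = 5/8.
[XWZ] = ½·(9·(-4−(-6)) + (49/8)·(-6−(-11/2)) + 5·(-11/2−(-4))) = ½·(18 − 49/16 − 15/2) = 119/32, so the Y-coordinate is 1/8.
[XYW] = ½·(9·(15/2−(-4)) + (-6)·(-4−(-11/2)) + (49/8)·(-11/2−(15/2))) = ½·(207/2 − 9 − 637/8) = 119/16, so the Z-coordinate is 1/4.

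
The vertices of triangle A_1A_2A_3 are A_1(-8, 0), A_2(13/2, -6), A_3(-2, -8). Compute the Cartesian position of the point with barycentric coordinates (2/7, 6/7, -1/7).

(25/7, -4)

P = (2/7)·A_1 + (6/7)·A_2 + (-1/7)·A_3.
x-coordinate: (2/7)·(-8) + (6/7)·(13/2) + (-1/7)·(-2) = 25/7.
y-coordinate: (2/7)·0 + (6/7)·(-6) + (-1/7)·(-8) = -4.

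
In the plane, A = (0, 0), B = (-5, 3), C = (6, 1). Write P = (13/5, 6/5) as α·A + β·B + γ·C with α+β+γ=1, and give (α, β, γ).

(1/5, 1/5, 3/5)

Signed area of the reference triangle: [ABC] = ½·(0·(3−1) + (-5)·(1−0) + 6·(0−3)) = ½·(0 − 5 − 18) = -23/2.
[PBC] = ½·((13/5)·(3−1) + (-5)·(1−(6/5)) + 6·(6/5−3)) = ½·(26/5 + 1 − 54/5) = -23/10, so the A-coordinate is (-23/10)/(-23/2) = 1/5.
[APC] = ½·(0·(6/5−1) + (13/5)·(1−0) + 6·(0−(6/5))) = ½·(0 + 13/5 − 36/5) = -23/10, so the B-coordinate is 1/5.
[ABP] = ½·(0·(3−(6/5)) + (-5)·(6/5−0) + (13/5)·(0−3)) = ½·(0 − 6 − 39/5) = -69/10, so the C-coordinate is 3/5.
Check: 1/5 + 1/5 + 3/5 = 1.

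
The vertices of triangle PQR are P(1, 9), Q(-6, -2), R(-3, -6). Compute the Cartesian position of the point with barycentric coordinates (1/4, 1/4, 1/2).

(-11/4, -5/4)

S = (1/4)·P + (1/4)·Q + (1/2)·R.
x-coordinate: (1/4)·1 + (1/4)·(-6) + (1/2)·(-3) = -11/4.
y-coordinate: (1/4)·9 + (1/4)·(-2) + (1/2)·(-6) = -5/4.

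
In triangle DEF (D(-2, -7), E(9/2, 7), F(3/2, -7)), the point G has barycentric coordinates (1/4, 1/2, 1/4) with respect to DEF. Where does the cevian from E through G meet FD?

Line EG meets FD where the E-coordinate vanishes; zeroing G's E-weight and renormalizing leaves F, D-weights 1/4 : 1/4 → (1/2, 1/2).
So H = (1/2)·F + (1/2)·D = (-1/4, -7).

(-1/4, -7)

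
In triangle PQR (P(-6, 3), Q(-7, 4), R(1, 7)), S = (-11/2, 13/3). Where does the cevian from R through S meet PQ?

Barycentric coordinates of S with respect to PQR: (1/6, 2/3, 1/6).
On side PQ the R-coordinate is zero; dropping S's R-weight 1/6 and renormalizing the remaining 1/6 : 2/3 gives weights 1/5, 4/5 on P, Q.
T = (1/5)·(-6, 3) + (4/5)·(-7, 4) = (-34/5, 19/5).

(-34/5, 19/5)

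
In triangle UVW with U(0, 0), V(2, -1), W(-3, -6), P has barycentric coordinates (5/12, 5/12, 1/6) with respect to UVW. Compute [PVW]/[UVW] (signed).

The signed ratio [PVW]/[UVW] equals the barycentric coordinate of P at vertex U, which is 5/12.

5/12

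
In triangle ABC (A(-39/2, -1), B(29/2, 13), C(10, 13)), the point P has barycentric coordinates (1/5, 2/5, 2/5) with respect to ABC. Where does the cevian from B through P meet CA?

(1/6, 25/3)

Line BP meets CA where the B-coordinate vanishes; zeroing P's B-weight and renormalizing leaves C, A-weights 2/5 : 1/5 → (2/3, 1/3).
So Q = (2/3)·C + (1/3)·A = (1/6, 25/3).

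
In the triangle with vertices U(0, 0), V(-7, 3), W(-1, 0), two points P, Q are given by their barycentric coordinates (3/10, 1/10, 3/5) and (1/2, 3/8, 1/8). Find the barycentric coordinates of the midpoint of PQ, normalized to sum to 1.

(2/5, 19/80, 29/80)

Since both coordinate triples sum to 1, the midpoint's barycentrics are the componentwise average.
(3/10+1/2)/2 = 2/5; similarly 19/80 and 29/80.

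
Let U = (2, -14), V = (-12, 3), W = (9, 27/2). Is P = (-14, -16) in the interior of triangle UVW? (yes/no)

Barycentric coordinates of P: (3/4, 71/84, -25/42).
The three coordinates are positive, positive, negative; a point is interior exactly when all three are positive.

no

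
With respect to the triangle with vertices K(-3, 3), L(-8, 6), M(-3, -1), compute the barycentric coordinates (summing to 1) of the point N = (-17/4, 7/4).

(1/4, 1/4, 1/2)

Signed area of the reference triangle: [KLM] = ½·((-3)·(6−(-1)) + (-8)·(-1−3) + (-3)·(3−6)) = ½·(-21 + 32 + 9) = 10.
[NLM] = ½·((-17/4)·(6−(-1)) + (-8)·(-1−(7/4)) + (-3)·(7/4−6)) = ½·(-119/4 + 22 + 51/4) = 5/2, so the K-coordinate is (5/2)/10 = 1/4.
[KNM] = ½·((-3)·(7/4−(-1)) + (-17/4)·(-1−3) + (-3)·(3−(7/4))) = ½·(-33/4 + 17 − 15/4) = 5/2, so the L-coordinate is 1/4.
[KLN] = ½·((-3)·(6−(7/4)) + (-8)·(7/4−3) + (-17/4)·(3−6)) = ½·(-51/4 + 10 + 51/4) = 5, so the M-coordinate is 1/2.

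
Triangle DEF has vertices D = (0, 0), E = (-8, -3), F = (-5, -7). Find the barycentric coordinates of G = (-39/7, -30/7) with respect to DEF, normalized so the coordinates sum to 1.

Signed area of the reference triangle: [DEF] = ½·(0·(-3−(-7)) + (-8)·(-7−0) + (-5)·(0−(-3))) = ½·(0 + 56 − 15) = 41/2.
[GEF] = ½·((-39/7)·(-3−(-7)) + (-8)·(-7−(-30/7)) + (-5)·(-30/7−(-3))) = ½·(-156/7 + 152/7 + 45/7) = 41/14, so the D-coordinate is (41/14)/(41/2) = 1/7.
[DGF] = ½·(0·(-30/7−(-7)) + (-39/7)·(-7−0) + (-5)·(0−(-30/7))) = ½·(0 + 39 − 150/7) = 123/14, so the E-coordinate is 3/7.
[DEG] = ½·(0·(-3−(-30/7)) + (-8)·(-30/7−0) + (-39/7)·(0−(-3))) = ½·(0 + 240/7 − 117/7) = 123/14, so the F-coordinate is 3/7.
Check: 1/7 + 3/7 + 3/7 = 1.

(1/7, 3/7, 3/7)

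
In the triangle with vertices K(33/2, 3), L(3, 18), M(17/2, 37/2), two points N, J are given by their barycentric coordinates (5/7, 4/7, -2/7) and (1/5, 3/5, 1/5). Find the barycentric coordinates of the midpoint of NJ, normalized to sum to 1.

(16/35, 41/70, -3/70)

Since both coordinate triples sum to 1, the midpoint's barycentrics are the componentwise average.
(5/7+1/5)/2 = 16/35; similarly 41/70 and -3/70.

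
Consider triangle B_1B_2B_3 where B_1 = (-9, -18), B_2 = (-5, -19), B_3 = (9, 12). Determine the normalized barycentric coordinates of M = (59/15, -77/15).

Signed area of the reference triangle: [B_1B_2B_3] = ½·((-9)·(-19−12) + (-5)·(12−(-18)) + 9·(-18−(-19))) = ½·(279 − 150 + 9) = 69.
[MB_2B_3] = ½·((59/15)·(-19−12) + (-5)·(12−(-77/15)) + 9·(-77/15−(-19))) = ½·(-1829/15 − 257/3 + 624/5) = -207/5, so the B_1-coordinate is (-207/5)/69 = -3/5.
[B_1MB_3] = ½·((-9)·(-77/15−12) + (59/15)·(12−(-18)) + 9·(-18−(-77/15))) = ½·(771/5 + 118 − 579/5) = 391/5, so the B_2-coordinate is 17/15.
[B_1B_2M] = ½·((-9)·(-19−(-77/15)) + (-5)·(-77/15−(-18)) + (59/15)·(-18−(-19))) = ½·(624/5 − 193/3 + 59/15) = 161/5, so the B_3-coordinate is 7/15.
Check: -3/5 + 17/15 + 7/15 = 1.

(-3/5, 17/15, 7/15)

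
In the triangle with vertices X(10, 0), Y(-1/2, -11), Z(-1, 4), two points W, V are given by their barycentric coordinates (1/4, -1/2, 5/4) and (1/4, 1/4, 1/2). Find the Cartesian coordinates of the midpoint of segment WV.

(27/16, 39/8)

Barycentric coordinates of the midpoint are the average: (1/4, -1/8, 7/8).
Converting: (1/4)·X + (-1/8)·Y + (7/8)·Z = (27/16, 39/8).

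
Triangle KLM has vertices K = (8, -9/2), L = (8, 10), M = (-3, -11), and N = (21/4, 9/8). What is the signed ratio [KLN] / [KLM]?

[KLM] = ½·(8·(10−(-11)) + 8·(-11−(-9/2)) + (-3)·(-9/2−10)) = ½·(168 − 52 + 87/2) = 319/4.
[KLN] = ½·(8·(10−(9/8)) + 8·(9/8−(-9/2)) + (21/4)·(-9/2−10)) = ½·(71 + 45 − 609/8) = 319/16, so the ratio is (319/16)/(319/4) = 1/4.

1/4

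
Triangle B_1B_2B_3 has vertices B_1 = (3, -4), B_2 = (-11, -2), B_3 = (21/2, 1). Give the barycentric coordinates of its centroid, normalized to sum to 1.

The centroid is the average of the vertices, so each weight is 1/3.

(1/3, 1/3, 1/3)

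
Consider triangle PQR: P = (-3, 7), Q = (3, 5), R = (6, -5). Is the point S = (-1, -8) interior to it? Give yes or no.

Barycentric coordinates of S: (79/54, -37/18, 43/27).
The three coordinates are positive, negative, positive; a point is interior exactly when all three are positive.

no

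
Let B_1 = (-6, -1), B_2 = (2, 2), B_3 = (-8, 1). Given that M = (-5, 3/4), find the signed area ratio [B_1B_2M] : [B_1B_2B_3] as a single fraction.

[B_1B_2B_3] = ½·((-6)·(2−1) + 2·(1−(-1)) + (-8)·(-1−2)) = ½·(-6 + 4 + 24) = 11.
[B_1B_2M] = ½·((-6)·(2−(3/4)) + 2·(3/4−(-1)) + (-5)·(-1−2)) = ½·(-15/2 + 7/2 + 15) = 11/2, so the ratio is (11/2)/11 = 1/2.

1/2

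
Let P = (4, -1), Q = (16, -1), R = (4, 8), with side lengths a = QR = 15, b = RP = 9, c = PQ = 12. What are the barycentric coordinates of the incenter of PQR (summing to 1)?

The incenter has barycentric coordinates proportional to the opposite side lengths: (15 : 9 : 12).
Normalizing by 15+9+12 = 36 gives (5/12, 1/4, 1/3).

(5/12, 1/4, 1/3)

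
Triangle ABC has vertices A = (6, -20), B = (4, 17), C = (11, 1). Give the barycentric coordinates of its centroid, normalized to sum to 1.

The centroid is the average of the vertices, so each weight is 1/3.

(1/3, 1/3, 1/3)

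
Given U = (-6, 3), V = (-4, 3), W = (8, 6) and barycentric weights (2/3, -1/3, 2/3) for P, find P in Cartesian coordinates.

(8/3, 5)

P = (2/3)·U + (-1/3)·V + (2/3)·W.
x-coordinate: (2/3)·(-6) + (-1/3)·(-4) + (2/3)·8 = 8/3.
y-coordinate: (2/3)·3 + (-1/3)·3 + (2/3)·6 = 5.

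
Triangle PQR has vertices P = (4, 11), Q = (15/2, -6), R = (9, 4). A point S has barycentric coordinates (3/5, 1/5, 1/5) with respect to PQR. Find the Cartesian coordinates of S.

S = (3/5)·P + (1/5)·Q + (1/5)·R.
x-coordinate: (3/5)·4 + (1/5)·(15/2) + (1/5)·9 = 57/10.
y-coordinate: (3/5)·11 + (1/5)·(-6) + (1/5)·4 = 31/5.

(57/10, 31/5)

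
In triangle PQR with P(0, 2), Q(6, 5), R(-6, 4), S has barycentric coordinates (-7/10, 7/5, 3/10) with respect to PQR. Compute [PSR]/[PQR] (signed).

7/5

The signed ratio [PSR]/[PQR] equals the barycentric coordinate of S at vertex Q, which is 7/5.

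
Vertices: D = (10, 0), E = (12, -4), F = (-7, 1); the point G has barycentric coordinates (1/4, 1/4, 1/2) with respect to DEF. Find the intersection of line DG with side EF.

(-2/3, -2/3)

Line DG meets EF where the D-coordinate vanishes; zeroing G's D-weight and renormalizing leaves E, F-weights 1/4 : 1/2 → (1/3, 2/3).
So H = (1/3)·E + (2/3)·F = (-2/3, -2/3).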